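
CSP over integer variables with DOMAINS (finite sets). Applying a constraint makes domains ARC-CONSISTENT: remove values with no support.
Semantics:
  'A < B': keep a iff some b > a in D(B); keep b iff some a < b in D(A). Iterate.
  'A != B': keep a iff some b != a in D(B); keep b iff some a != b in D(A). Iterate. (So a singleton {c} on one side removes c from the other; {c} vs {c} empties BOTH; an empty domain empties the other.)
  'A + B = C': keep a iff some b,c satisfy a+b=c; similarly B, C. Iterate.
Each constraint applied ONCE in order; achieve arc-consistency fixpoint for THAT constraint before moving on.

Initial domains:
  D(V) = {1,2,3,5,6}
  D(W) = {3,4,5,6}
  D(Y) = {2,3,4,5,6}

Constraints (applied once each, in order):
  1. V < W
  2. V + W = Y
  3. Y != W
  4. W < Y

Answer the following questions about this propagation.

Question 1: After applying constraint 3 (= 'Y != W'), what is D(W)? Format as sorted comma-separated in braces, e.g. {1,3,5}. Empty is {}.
Constraint 1 (V < W) on D(V)={1,2,3,5,6} D(W)={3,4,5,6}: V {1,2,3,5,6}->{1,2,3,5}
Constraint 2 (V + W = Y) on D(V)={1,2,3,5} D(W)={3,4,5,6} D(Y)={2,3,4,5,6}: V {1,2,3,5}->{1,2,3}; W {3,4,5,6}->{3,4,5}; Y {2,3,4,5,6}->{4,5,6}
Constraint 3 (Y != W) on D(Y)={4,5,6} D(W)={3,4,5}: no change
So after constraint 3: D(W) = {3,4,5}

Answer: {3,4,5}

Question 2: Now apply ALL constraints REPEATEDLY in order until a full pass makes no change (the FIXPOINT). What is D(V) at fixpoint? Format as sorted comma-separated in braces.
pass 0 (initial): D(V)={1,2,3,5,6}
pass 1: V {1,2,3,5,6}->{1,2,3}; W {3,4,5,6}->{3,4,5}; Y {2,3,4,5,6}->{4,5,6}
pass 2: no change
Fixpoint after 2 passes: D(V) = {1,2,3}

Answer: {1,2,3}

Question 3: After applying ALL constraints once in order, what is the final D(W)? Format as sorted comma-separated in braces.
Constraint 1 (V < W) on D(V)={1,2,3,5,6} D(W)={3,4,5,6}: V {1,2,3,5,6}->{1,2,3,5}
Constraint 2 (V + W = Y) on D(V)={1,2,3,5} D(W)={3,4,5,6} D(Y)={2,3,4,5,6}: V {1,2,3,5}->{1,2,3}; W {3,4,5,6}->{3,4,5}; Y {2,3,4,5,6}->{4,5,6}
Constraint 3 (Y != W) on D(Y)={4,5,6} D(W)={3,4,5}: no change
Constraint 4 (W < Y) on D(W)={3,4,5} D(Y)={4,5,6}: no change
So after all 4 constraints: D(W) = {3,4,5}

Answer: {3,4,5}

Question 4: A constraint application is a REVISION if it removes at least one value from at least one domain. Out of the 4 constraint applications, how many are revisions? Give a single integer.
Constraint 1 (V < W) on D(V)={1,2,3,5,6} D(W)={3,4,5,6}: V {1,2,3,5,6}->{1,2,3,5} => REVISION
Constraint 2 (V + W = Y) on D(V)={1,2,3,5} D(W)={3,4,5,6} D(Y)={2,3,4,5,6}: V {1,2,3,5}->{1,2,3}; W {3,4,5,6}->{3,4,5}; Y {2,3,4,5,6}->{4,5,6} => REVISION
Constraint 3 (Y != W) on D(Y)={4,5,6} D(W)={3,4,5}: no change => not a revision
Constraint 4 (W < Y) on D(W)={3,4,5} D(Y)={4,5,6}: no change => not a revision
Total revisions = 2

Answer: 2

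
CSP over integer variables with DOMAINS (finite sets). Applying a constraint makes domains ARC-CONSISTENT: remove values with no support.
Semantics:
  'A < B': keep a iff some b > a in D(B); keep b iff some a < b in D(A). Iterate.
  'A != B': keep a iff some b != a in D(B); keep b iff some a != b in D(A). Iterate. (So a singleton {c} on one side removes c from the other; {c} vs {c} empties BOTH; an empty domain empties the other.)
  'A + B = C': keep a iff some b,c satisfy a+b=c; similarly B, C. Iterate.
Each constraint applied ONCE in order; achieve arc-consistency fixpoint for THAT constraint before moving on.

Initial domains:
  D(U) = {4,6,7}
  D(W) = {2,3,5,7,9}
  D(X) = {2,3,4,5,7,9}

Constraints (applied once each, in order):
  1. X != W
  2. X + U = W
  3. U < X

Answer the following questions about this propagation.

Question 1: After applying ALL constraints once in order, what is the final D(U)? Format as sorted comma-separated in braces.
Constraint 1 (X != W) on D(X)={2,3,4,5,7,9} D(W)={2,3,5,7,9}: no change
Constraint 2 (X + U = W) on D(X)={2,3,4,5,7,9} D(U)={4,6,7} D(W)={2,3,5,7,9}: X {2,3,4,5,7,9}->{2,3,5}; W {2,3,5,7,9}->{7,9}
Constraint 3 (U < X) on D(U)={4,6,7} D(X)={2,3,5}: U {4,6,7}->{4}; X {2,3,5}->{5}
So after all 3 constraints: D(U) = {4}

Answer: {4}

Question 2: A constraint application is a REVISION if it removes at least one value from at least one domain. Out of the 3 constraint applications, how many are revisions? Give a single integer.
Answer: 2

Derivation:
Constraint 1 (X != W) on D(X)={2,3,4,5,7,9} D(W)={2,3,5,7,9}: no change => not a revision
Constraint 2 (X + U = W) on D(X)={2,3,4,5,7,9} D(U)={4,6,7} D(W)={2,3,5,7,9}: X {2,3,4,5,7,9}->{2,3,5}; W {2,3,5,7,9}->{7,9} => REVISION
Constraint 3 (U < X) on D(U)={4,6,7} D(X)={2,3,5}: U {4,6,7}->{4}; X {2,3,5}->{5} => REVISION
Total revisions = 2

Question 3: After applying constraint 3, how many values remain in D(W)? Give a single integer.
Constraint 1 (X != W) on D(X)={2,3,4,5,7,9} D(W)={2,3,5,7,9}: no change
Constraint 2 (X + U = W) on D(X)={2,3,4,5,7,9} D(U)={4,6,7} D(W)={2,3,5,7,9}: X {2,3,4,5,7,9}->{2,3,5}; W {2,3,5,7,9}->{7,9}
Constraint 3 (U < X) on D(U)={4,6,7} D(X)={2,3,5}: U {4,6,7}->{4}; X {2,3,5}->{5}
So after constraint 3: D(W)={7,9}, size = 2

Answer: 2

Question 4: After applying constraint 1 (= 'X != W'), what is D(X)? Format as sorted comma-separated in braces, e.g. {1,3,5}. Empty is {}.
Constraint 1 (X != W) on D(X)={2,3,4,5,7,9} D(W)={2,3,5,7,9}: no change
So after constraint 1: D(X) = {2,3,4,5,7,9}

Answer: {2,3,4,5,7,9}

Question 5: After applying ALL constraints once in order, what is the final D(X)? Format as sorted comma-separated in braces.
Answer: {5}

Derivation:
Constraint 1 (X != W) on D(X)={2,3,4,5,7,9} D(W)={2,3,5,7,9}: no change
Constraint 2 (X + U = W) on D(X)={2,3,4,5,7,9} D(U)={4,6,7} D(W)={2,3,5,7,9}: X {2,3,4,5,7,9}->{2,3,5}; W {2,3,5,7,9}->{7,9}
Constraint 3 (U < X) on D(U)={4,6,7} D(X)={2,3,5}: U {4,6,7}->{4}; X {2,3,5}->{5}
So after all 3 constraints: D(X) = {5}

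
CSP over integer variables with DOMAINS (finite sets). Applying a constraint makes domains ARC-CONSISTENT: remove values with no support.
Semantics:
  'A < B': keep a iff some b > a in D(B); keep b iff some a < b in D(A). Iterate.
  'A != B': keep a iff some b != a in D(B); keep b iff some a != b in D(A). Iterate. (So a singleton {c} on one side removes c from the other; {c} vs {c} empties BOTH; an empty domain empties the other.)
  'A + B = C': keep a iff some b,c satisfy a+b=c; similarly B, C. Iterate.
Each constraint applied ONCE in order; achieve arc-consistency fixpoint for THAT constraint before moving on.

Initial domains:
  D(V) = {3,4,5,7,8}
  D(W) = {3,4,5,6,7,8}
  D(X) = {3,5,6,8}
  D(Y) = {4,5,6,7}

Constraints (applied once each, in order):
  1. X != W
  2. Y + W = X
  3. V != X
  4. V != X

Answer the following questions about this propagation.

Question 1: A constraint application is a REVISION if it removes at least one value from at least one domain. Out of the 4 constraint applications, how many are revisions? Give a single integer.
Answer: 2

Derivation:
Constraint 1 (X != W) on D(X)={3,5,6,8} D(W)={3,4,5,6,7,8}: no change => not a revision
Constraint 2 (Y + W = X) on D(Y)={4,5,6,7} D(W)={3,4,5,6,7,8} D(X)={3,5,6,8}: Y {4,5,6,7}->{4,5}; W {3,4,5,6,7,8}->{3,4}; X {3,5,6,8}->{8} => REVISION
Constraint 3 (V != X) on D(V)={3,4,5,7,8} D(X)={8}: V {3,4,5,7,8}->{3,4,5,7} => REVISION
Constraint 4 (V != X) on D(V)={3,4,5,7} D(X)={8}: no change => not a revision
Total revisions = 2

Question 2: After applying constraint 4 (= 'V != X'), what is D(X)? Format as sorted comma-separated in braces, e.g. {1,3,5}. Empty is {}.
Answer: {8}

Derivation:
Constraint 1 (X != W) on D(X)={3,5,6,8} D(W)={3,4,5,6,7,8}: no change
Constraint 2 (Y + W = X) on D(Y)={4,5,6,7} D(W)={3,4,5,6,7,8} D(X)={3,5,6,8}: Y {4,5,6,7}->{4,5}; W {3,4,5,6,7,8}->{3,4}; X {3,5,6,8}->{8}
Constraint 3 (V != X) on D(V)={3,4,5,7,8} D(X)={8}: V {3,4,5,7,8}->{3,4,5,7}
Constraint 4 (V != X) on D(V)={3,4,5,7} D(X)={8}: no change
So after constraint 4: D(X) = {8}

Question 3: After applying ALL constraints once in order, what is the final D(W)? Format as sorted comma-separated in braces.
Answer: {3,4}

Derivation:
Constraint 1 (X != W) on D(X)={3,5,6,8} D(W)={3,4,5,6,7,8}: no change
Constraint 2 (Y + W = X) on D(Y)={4,5,6,7} D(W)={3,4,5,6,7,8} D(X)={3,5,6,8}: Y {4,5,6,7}->{4,5}; W {3,4,5,6,7,8}->{3,4}; X {3,5,6,8}->{8}
Constraint 3 (V != X) on D(V)={3,4,5,7,8} D(X)={8}: V {3,4,5,7,8}->{3,4,5,7}
Constraint 4 (V != X) on D(V)={3,4,5,7} D(X)={8}: no change
So after all 4 constraints: D(W) = {3,4}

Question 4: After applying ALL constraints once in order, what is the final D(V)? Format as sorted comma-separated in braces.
Constraint 1 (X != W) on D(X)={3,5,6,8} D(W)={3,4,5,6,7,8}: no change
Constraint 2 (Y + W = X) on D(Y)={4,5,6,7} D(W)={3,4,5,6,7,8} D(X)={3,5,6,8}: Y {4,5,6,7}->{4,5}; W {3,4,5,6,7,8}->{3,4}; X {3,5,6,8}->{8}
Constraint 3 (V != X) on D(V)={3,4,5,7,8} D(X)={8}: V {3,4,5,7,8}->{3,4,5,7}
Constraint 4 (V != X) on D(V)={3,4,5,7} D(X)={8}: no change
So after all 4 constraints: D(V) = {3,4,5,7}

Answer: {3,4,5,7}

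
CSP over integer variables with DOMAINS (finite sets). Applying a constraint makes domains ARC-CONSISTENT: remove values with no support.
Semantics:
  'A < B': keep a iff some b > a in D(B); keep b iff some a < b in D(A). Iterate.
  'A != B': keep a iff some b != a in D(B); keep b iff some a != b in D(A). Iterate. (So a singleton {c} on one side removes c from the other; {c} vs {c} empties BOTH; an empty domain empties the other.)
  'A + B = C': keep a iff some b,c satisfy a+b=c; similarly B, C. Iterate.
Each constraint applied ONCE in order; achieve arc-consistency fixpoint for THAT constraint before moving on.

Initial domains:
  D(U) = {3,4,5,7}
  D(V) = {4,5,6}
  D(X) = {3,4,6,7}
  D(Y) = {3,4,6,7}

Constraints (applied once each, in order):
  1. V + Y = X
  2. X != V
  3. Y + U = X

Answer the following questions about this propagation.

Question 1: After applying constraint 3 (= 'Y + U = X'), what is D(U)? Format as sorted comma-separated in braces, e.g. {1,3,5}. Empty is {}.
Answer: {4}

Derivation:
Constraint 1 (V + Y = X) on D(V)={4,5,6} D(Y)={3,4,6,7} D(X)={3,4,6,7}: V {4,5,6}->{4}; Y {3,4,6,7}->{3}; X {3,4,6,7}->{7}
Constraint 2 (X != V) on D(X)={7} D(V)={4}: no change
Constraint 3 (Y + U = X) on D(Y)={3} D(U)={3,4,5,7} D(X)={7}: U {3,4,5,7}->{4}
So after constraint 3: D(U) = {4}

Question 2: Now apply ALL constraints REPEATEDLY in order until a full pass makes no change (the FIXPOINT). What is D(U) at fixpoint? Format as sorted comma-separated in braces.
pass 0 (initial): D(U)={3,4,5,7}
pass 1: U {3,4,5,7}->{4}; V {4,5,6}->{4}; X {3,4,6,7}->{7}; Y {3,4,6,7}->{3}
pass 2: no change
Fixpoint after 2 passes: D(U) = {4}

Answer: {4}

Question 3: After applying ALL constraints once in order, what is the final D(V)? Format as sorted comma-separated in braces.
Answer: {4}

Derivation:
Constraint 1 (V + Y = X) on D(V)={4,5,6} D(Y)={3,4,6,7} D(X)={3,4,6,7}: V {4,5,6}->{4}; Y {3,4,6,7}->{3}; X {3,4,6,7}->{7}
Constraint 2 (X != V) on D(X)={7} D(V)={4}: no change
Constraint 3 (Y + U = X) on D(Y)={3} D(U)={3,4,5,7} D(X)={7}: U {3,4,5,7}->{4}
So after all 3 constraints: D(V) = {4}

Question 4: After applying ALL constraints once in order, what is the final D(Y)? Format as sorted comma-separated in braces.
Constraint 1 (V + Y = X) on D(V)={4,5,6} D(Y)={3,4,6,7} D(X)={3,4,6,7}: V {4,5,6}->{4}; Y {3,4,6,7}->{3}; X {3,4,6,7}->{7}
Constraint 2 (X != V) on D(X)={7} D(V)={4}: no change
Constraint 3 (Y + U = X) on D(Y)={3} D(U)={3,4,5,7} D(X)={7}: U {3,4,5,7}->{4}
So after all 3 constraints: D(Y) = {3}

Answer: {3}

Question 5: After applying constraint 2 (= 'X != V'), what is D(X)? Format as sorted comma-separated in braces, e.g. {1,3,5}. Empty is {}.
Answer: {7}

Derivation:
Constraint 1 (V + Y = X) on D(V)={4,5,6} D(Y)={3,4,6,7} D(X)={3,4,6,7}: V {4,5,6}->{4}; Y {3,4,6,7}->{3}; X {3,4,6,7}->{7}
Constraint 2 (X != V) on D(X)={7} D(V)={4}: no change
So after constraint 2: D(X) = {7}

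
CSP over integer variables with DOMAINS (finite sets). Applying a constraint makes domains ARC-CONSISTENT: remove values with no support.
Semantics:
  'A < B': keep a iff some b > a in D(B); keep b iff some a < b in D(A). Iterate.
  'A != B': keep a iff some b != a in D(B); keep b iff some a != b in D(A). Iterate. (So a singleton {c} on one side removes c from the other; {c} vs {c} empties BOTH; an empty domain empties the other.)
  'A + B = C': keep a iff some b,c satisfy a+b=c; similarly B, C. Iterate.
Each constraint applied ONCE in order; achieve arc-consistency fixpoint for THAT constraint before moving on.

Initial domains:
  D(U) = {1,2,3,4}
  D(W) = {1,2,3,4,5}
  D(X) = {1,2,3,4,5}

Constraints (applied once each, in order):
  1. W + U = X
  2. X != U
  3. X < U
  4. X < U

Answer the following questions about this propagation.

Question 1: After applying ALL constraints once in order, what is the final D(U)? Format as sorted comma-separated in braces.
Answer: {3,4}

Derivation:
Constraint 1 (W + U = X) on D(W)={1,2,3,4,5} D(U)={1,2,3,4} D(X)={1,2,3,4,5}: W {1,2,3,4,5}->{1,2,3,4}; X {1,2,3,4,5}->{2,3,4,5}
Constraint 2 (X != U) on D(X)={2,3,4,5} D(U)={1,2,3,4}: no change
Constraint 3 (X < U) on D(X)={2,3,4,5} D(U)={1,2,3,4}: X {2,3,4,5}->{2,3}; U {1,2,3,4}->{3,4}
Constraint 4 (X < U) on D(X)={2,3} D(U)={3,4}: no change
So after all 4 constraints: D(U) = {3,4}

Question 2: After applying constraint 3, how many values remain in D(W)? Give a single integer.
Constraint 1 (W + U = X) on D(W)={1,2,3,4,5} D(U)={1,2,3,4} D(X)={1,2,3,4,5}: W {1,2,3,4,5}->{1,2,3,4}; X {1,2,3,4,5}->{2,3,4,5}
Constraint 2 (X != U) on D(X)={2,3,4,5} D(U)={1,2,3,4}: no change
Constraint 3 (X < U) on D(X)={2,3,4,5} D(U)={1,2,3,4}: X {2,3,4,5}->{2,3}; U {1,2,3,4}->{3,4}
So after constraint 3: D(W)={1,2,3,4}, size = 4

Answer: 4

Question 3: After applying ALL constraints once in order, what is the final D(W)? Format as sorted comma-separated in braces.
Constraint 1 (W + U = X) on D(W)={1,2,3,4,5} D(U)={1,2,3,4} D(X)={1,2,3,4,5}: W {1,2,3,4,5}->{1,2,3,4}; X {1,2,3,4,5}->{2,3,4,5}
Constraint 2 (X != U) on D(X)={2,3,4,5} D(U)={1,2,3,4}: no change
Constraint 3 (X < U) on D(X)={2,3,4,5} D(U)={1,2,3,4}: X {2,3,4,5}->{2,3}; U {1,2,3,4}->{3,4}
Constraint 4 (X < U) on D(X)={2,3} D(U)={3,4}: no change
So after all 4 constraints: D(W) = {1,2,3,4}

Answer: {1,2,3,4}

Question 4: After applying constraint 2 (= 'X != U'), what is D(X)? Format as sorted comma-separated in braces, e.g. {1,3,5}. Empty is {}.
Answer: {2,3,4,5}

Derivation:
Constraint 1 (W + U = X) on D(W)={1,2,3,4,5} D(U)={1,2,3,4} D(X)={1,2,3,4,5}: W {1,2,3,4,5}->{1,2,3,4}; X {1,2,3,4,5}->{2,3,4,5}
Constraint 2 (X != U) on D(X)={2,3,4,5} D(U)={1,2,3,4}: no change
So after constraint 2: D(X) = {2,3,4,5}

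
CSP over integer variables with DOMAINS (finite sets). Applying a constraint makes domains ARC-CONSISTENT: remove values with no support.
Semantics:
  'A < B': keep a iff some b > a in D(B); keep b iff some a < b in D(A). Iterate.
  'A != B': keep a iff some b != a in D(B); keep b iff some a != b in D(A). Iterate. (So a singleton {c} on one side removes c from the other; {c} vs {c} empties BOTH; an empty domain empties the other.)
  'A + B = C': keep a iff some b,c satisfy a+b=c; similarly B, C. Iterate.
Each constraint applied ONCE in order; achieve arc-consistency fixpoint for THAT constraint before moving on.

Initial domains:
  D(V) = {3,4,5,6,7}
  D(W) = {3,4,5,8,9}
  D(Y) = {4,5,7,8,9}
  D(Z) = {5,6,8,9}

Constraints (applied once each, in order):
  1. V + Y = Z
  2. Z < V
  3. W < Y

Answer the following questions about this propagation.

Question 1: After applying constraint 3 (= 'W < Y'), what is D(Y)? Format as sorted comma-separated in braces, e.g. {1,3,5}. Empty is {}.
Answer: {4,5}

Derivation:
Constraint 1 (V + Y = Z) on D(V)={3,4,5,6,7} D(Y)={4,5,7,8,9} D(Z)={5,6,8,9}: V {3,4,5,6,7}->{3,4,5}; Y {4,5,7,8,9}->{4,5}; Z {5,6,8,9}->{8,9}
Constraint 2 (Z < V) on D(Z)={8,9} D(V)={3,4,5}: Z {8,9}->{}; V {3,4,5}->{}
Constraint 3 (W < Y) on D(W)={3,4,5,8,9} D(Y)={4,5}: W {3,4,5,8,9}->{3,4}
So after constraint 3: D(Y) = {4,5}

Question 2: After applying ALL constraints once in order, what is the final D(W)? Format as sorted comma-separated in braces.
Answer: {3,4}

Derivation:
Constraint 1 (V + Y = Z) on D(V)={3,4,5,6,7} D(Y)={4,5,7,8,9} D(Z)={5,6,8,9}: V {3,4,5,6,7}->{3,4,5}; Y {4,5,7,8,9}->{4,5}; Z {5,6,8,9}->{8,9}
Constraint 2 (Z < V) on D(Z)={8,9} D(V)={3,4,5}: Z {8,9}->{}; V {3,4,5}->{}
Constraint 3 (W < Y) on D(W)={3,4,5,8,9} D(Y)={4,5}: W {3,4,5,8,9}->{3,4}
So after all 3 constraints: D(W) = {3,4}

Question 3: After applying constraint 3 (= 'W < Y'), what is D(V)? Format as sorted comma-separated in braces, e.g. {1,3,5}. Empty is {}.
Answer: {}

Derivation:
Constraint 1 (V + Y = Z) on D(V)={3,4,5,6,7} D(Y)={4,5,7,8,9} D(Z)={5,6,8,9}: V {3,4,5,6,7}->{3,4,5}; Y {4,5,7,8,9}->{4,5}; Z {5,6,8,9}->{8,9}
Constraint 2 (Z < V) on D(Z)={8,9} D(V)={3,4,5}: Z {8,9}->{}; V {3,4,5}->{}
Constraint 3 (W < Y) on D(W)={3,4,5,8,9} D(Y)={4,5}: W {3,4,5,8,9}->{3,4}
So after constraint 3: D(V) = {}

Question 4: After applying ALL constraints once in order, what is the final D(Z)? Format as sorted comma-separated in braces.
Answer: {}

Derivation:
Constraint 1 (V + Y = Z) on D(V)={3,4,5,6,7} D(Y)={4,5,7,8,9} D(Z)={5,6,8,9}: V {3,4,5,6,7}->{3,4,5}; Y {4,5,7,8,9}->{4,5}; Z {5,6,8,9}->{8,9}
Constraint 2 (Z < V) on D(Z)={8,9} D(V)={3,4,5}: Z {8,9}->{}; V {3,4,5}->{}
Constraint 3 (W < Y) on D(W)={3,4,5,8,9} D(Y)={4,5}: W {3,4,5,8,9}->{3,4}
So after all 3 constraints: D(Z) = {}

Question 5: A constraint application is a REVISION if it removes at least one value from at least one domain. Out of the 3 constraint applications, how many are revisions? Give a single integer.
Constraint 1 (V + Y = Z) on D(V)={3,4,5,6,7} D(Y)={4,5,7,8,9} D(Z)={5,6,8,9}: V {3,4,5,6,7}->{3,4,5}; Y {4,5,7,8,9}->{4,5}; Z {5,6,8,9}->{8,9} => REVISION
Constraint 2 (Z < V) on D(Z)={8,9} D(V)={3,4,5}: Z {8,9}->{}; V {3,4,5}->{} => REVISION
Constraint 3 (W < Y) on D(W)={3,4,5,8,9} D(Y)={4,5}: W {3,4,5,8,9}->{3,4} => REVISION
Total revisions = 3

Answer: 3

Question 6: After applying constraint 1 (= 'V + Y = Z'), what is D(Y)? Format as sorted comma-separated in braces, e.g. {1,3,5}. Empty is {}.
Answer: {4,5}

Derivation:
Constraint 1 (V + Y = Z) on D(V)={3,4,5,6,7} D(Y)={4,5,7,8,9} D(Z)={5,6,8,9}: V {3,4,5,6,7}->{3,4,5}; Y {4,5,7,8,9}->{4,5}; Z {5,6,8,9}->{8,9}
So after constraint 1: D(Y) = {4,5}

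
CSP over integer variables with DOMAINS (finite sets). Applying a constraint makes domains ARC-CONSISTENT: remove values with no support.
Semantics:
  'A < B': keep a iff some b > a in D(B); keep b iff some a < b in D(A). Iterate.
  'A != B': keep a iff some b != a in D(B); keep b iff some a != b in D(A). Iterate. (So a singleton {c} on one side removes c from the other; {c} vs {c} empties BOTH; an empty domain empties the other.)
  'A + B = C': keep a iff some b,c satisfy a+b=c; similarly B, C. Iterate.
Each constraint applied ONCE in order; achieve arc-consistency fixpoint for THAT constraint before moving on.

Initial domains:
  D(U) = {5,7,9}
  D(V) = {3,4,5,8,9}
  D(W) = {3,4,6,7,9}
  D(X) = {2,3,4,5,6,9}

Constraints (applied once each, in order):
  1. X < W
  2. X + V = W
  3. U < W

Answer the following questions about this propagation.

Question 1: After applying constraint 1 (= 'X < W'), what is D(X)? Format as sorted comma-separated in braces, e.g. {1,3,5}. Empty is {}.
Constraint 1 (X < W) on D(X)={2,3,4,5,6,9} D(W)={3,4,6,7,9}: X {2,3,4,5,6,9}->{2,3,4,5,6}
So after constraint 1: D(X) = {2,3,4,5,6}

Answer: {2,3,4,5,6}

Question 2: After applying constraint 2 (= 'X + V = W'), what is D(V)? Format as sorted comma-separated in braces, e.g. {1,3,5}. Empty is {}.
Constraint 1 (X < W) on D(X)={2,3,4,5,6,9} D(W)={3,4,6,7,9}: X {2,3,4,5,6,9}->{2,3,4,5,6}
Constraint 2 (X + V = W) on D(X)={2,3,4,5,6} D(V)={3,4,5,8,9} D(W)={3,4,6,7,9}: V {3,4,5,8,9}->{3,4,5}; W {3,4,6,7,9}->{6,7,9}
So after constraint 2: D(V) = {3,4,5}

Answer: {3,4,5}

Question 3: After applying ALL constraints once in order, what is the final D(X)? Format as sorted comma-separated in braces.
Answer: {2,3,4,5,6}

Derivation:
Constraint 1 (X < W) on D(X)={2,3,4,5,6,9} D(W)={3,4,6,7,9}: X {2,3,4,5,6,9}->{2,3,4,5,6}
Constraint 2 (X + V = W) on D(X)={2,3,4,5,6} D(V)={3,4,5,8,9} D(W)={3,4,6,7,9}: V {3,4,5,8,9}->{3,4,5}; W {3,4,6,7,9}->{6,7,9}
Constraint 3 (U < W) on D(U)={5,7,9} D(W)={6,7,9}: U {5,7,9}->{5,7}
So after all 3 constraints: D(X) = {2,3,4,5,6}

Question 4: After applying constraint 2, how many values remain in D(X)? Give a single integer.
Answer: 5

Derivation:
Constraint 1 (X < W) on D(X)={2,3,4,5,6,9} D(W)={3,4,6,7,9}: X {2,3,4,5,6,9}->{2,3,4,5,6}
Constraint 2 (X + V = W) on D(X)={2,3,4,5,6} D(V)={3,4,5,8,9} D(W)={3,4,6,7,9}: V {3,4,5,8,9}->{3,4,5}; W {3,4,6,7,9}->{6,7,9}
So after constraint 2: D(X)={2,3,4,5,6}, size = 5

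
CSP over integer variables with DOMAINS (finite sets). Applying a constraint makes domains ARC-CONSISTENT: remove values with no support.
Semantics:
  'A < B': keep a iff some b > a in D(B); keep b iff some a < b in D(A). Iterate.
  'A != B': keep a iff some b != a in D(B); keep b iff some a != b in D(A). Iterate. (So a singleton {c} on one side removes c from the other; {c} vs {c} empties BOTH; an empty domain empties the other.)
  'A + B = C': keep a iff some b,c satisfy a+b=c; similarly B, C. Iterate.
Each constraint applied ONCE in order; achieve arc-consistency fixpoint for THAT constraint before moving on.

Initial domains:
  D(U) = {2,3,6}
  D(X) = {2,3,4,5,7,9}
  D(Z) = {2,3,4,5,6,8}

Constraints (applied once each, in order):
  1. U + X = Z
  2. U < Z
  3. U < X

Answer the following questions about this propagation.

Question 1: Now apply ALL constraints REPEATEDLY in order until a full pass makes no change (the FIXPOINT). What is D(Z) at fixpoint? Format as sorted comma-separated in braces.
pass 0 (initial): D(Z)={2,3,4,5,6,8}
pass 1: U {2,3,6}->{2,3}; X {2,3,4,5,7,9}->{3,4,5}; Z {2,3,4,5,6,8}->{4,5,6,8}
pass 2: Z {4,5,6,8}->{5,6,8}
pass 3: no change
Fixpoint after 3 passes: D(Z) = {5,6,8}

Answer: {5,6,8}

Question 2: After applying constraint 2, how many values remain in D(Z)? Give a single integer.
Constraint 1 (U + X = Z) on D(U)={2,3,6} D(X)={2,3,4,5,7,9} D(Z)={2,3,4,5,6,8}: X {2,3,4,5,7,9}->{2,3,4,5}; Z {2,3,4,5,6,8}->{4,5,6,8}
Constraint 2 (U < Z) on D(U)={2,3,6} D(Z)={4,5,6,8}: no change
So after constraint 2: D(Z)={4,5,6,8}, size = 4

Answer: 4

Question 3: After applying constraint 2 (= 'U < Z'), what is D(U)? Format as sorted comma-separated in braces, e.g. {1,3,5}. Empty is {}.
Answer: {2,3,6}

Derivation:
Constraint 1 (U + X = Z) on D(U)={2,3,6} D(X)={2,3,4,5,7,9} D(Z)={2,3,4,5,6,8}: X {2,3,4,5,7,9}->{2,3,4,5}; Z {2,3,4,5,6,8}->{4,5,6,8}
Constraint 2 (U < Z) on D(U)={2,3,6} D(Z)={4,5,6,8}: no change
So after constraint 2: D(U) = {2,3,6}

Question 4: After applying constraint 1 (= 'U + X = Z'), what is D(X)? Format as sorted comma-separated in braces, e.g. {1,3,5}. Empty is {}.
Constraint 1 (U + X = Z) on D(U)={2,3,6} D(X)={2,3,4,5,7,9} D(Z)={2,3,4,5,6,8}: X {2,3,4,5,7,9}->{2,3,4,5}; Z {2,3,4,5,6,8}->{4,5,6,8}
So after constraint 1: D(X) = {2,3,4,5}

Answer: {2,3,4,5}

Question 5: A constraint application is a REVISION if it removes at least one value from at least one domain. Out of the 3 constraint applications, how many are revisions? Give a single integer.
Constraint 1 (U + X = Z) on D(U)={2,3,6} D(X)={2,3,4,5,7,9} D(Z)={2,3,4,5,6,8}: X {2,3,4,5,7,9}->{2,3,4,5}; Z {2,3,4,5,6,8}->{4,5,6,8} => REVISION
Constraint 2 (U < Z) on D(U)={2,3,6} D(Z)={4,5,6,8}: no change => not a revision
Constraint 3 (U < X) on D(U)={2,3,6} D(X)={2,3,4,5}: U {2,3,6}->{2,3}; X {2,3,4,5}->{3,4,5} => REVISION
Total revisions = 2

Answer: 2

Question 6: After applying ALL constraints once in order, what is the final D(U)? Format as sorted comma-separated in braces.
Constraint 1 (U + X = Z) on D(U)={2,3,6} D(X)={2,3,4,5,7,9} D(Z)={2,3,4,5,6,8}: X {2,3,4,5,7,9}->{2,3,4,5}; Z {2,3,4,5,6,8}->{4,5,6,8}
Constraint 2 (U < Z) on D(U)={2,3,6} D(Z)={4,5,6,8}: no change
Constraint 3 (U < X) on D(U)={2,3,6} D(X)={2,3,4,5}: U {2,3,6}->{2,3}; X {2,3,4,5}->{3,4,5}
So after all 3 constraints: D(U) = {2,3}

Answer: {2,3}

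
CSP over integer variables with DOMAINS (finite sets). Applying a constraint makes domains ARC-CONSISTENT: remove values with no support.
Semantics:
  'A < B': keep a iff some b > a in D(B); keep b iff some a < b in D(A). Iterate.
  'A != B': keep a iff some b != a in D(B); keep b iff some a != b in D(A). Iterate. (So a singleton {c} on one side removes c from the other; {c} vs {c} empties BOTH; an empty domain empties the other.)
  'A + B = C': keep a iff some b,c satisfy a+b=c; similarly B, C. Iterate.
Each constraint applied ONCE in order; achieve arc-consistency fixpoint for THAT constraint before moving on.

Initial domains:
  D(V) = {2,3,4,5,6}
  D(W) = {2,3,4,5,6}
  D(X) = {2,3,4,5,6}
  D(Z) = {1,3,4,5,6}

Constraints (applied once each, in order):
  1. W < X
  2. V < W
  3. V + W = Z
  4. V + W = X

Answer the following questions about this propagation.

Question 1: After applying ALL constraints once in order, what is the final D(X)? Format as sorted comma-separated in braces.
Answer: {5,6}

Derivation:
Constraint 1 (W < X) on D(W)={2,3,4,5,6} D(X)={2,3,4,5,6}: W {2,3,4,5,6}->{2,3,4,5}; X {2,3,4,5,6}->{3,4,5,6}
Constraint 2 (V < W) on D(V)={2,3,4,5,6} D(W)={2,3,4,5}: V {2,3,4,5,6}->{2,3,4}; W {2,3,4,5}->{3,4,5}
Constraint 3 (V + W = Z) on D(V)={2,3,4} D(W)={3,4,5} D(Z)={1,3,4,5,6}: V {2,3,4}->{2,3}; W {3,4,5}->{3,4}; Z {1,3,4,5,6}->{5,6}
Constraint 4 (V + W = X) on D(V)={2,3} D(W)={3,4} D(X)={3,4,5,6}: X {3,4,5,6}->{5,6}
So after all 4 constraints: D(X) = {5,6}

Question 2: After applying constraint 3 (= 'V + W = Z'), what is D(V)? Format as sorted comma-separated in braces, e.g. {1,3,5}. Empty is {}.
Answer: {2,3}

Derivation:
Constraint 1 (W < X) on D(W)={2,3,4,5,6} D(X)={2,3,4,5,6}: W {2,3,4,5,6}->{2,3,4,5}; X {2,3,4,5,6}->{3,4,5,6}
Constraint 2 (V < W) on D(V)={2,3,4,5,6} D(W)={2,3,4,5}: V {2,3,4,5,6}->{2,3,4}; W {2,3,4,5}->{3,4,5}
Constraint 3 (V + W = Z) on D(V)={2,3,4} D(W)={3,4,5} D(Z)={1,3,4,5,6}: V {2,3,4}->{2,3}; W {3,4,5}->{3,4}; Z {1,3,4,5,6}->{5,6}
So after constraint 3: D(V) = {2,3}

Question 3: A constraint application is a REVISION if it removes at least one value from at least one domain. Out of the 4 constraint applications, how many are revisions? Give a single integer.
Constraint 1 (W < X) on D(W)={2,3,4,5,6} D(X)={2,3,4,5,6}: W {2,3,4,5,6}->{2,3,4,5}; X {2,3,4,5,6}->{3,4,5,6} => REVISION
Constraint 2 (V < W) on D(V)={2,3,4,5,6} D(W)={2,3,4,5}: V {2,3,4,5,6}->{2,3,4}; W {2,3,4,5}->{3,4,5} => REVISION
Constraint 3 (V + W = Z) on D(V)={2,3,4} D(W)={3,4,5} D(Z)={1,3,4,5,6}: V {2,3,4}->{2,3}; W {3,4,5}->{3,4}; Z {1,3,4,5,6}->{5,6} => REVISION
Constraint 4 (V + W = X) on D(V)={2,3} D(W)={3,4} D(X)={3,4,5,6}: X {3,4,5,6}->{5,6} => REVISION
Total revisions = 4

Answer: 4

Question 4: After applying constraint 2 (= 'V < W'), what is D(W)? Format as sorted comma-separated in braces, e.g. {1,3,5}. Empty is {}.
Constraint 1 (W < X) on D(W)={2,3,4,5,6} D(X)={2,3,4,5,6}: W {2,3,4,5,6}->{2,3,4,5}; X {2,3,4,5,6}->{3,4,5,6}
Constraint 2 (V < W) on D(V)={2,3,4,5,6} D(W)={2,3,4,5}: V {2,3,4,5,6}->{2,3,4}; W {2,3,4,5}->{3,4,5}
So after constraint 2: D(W) = {3,4,5}

Answer: {3,4,5}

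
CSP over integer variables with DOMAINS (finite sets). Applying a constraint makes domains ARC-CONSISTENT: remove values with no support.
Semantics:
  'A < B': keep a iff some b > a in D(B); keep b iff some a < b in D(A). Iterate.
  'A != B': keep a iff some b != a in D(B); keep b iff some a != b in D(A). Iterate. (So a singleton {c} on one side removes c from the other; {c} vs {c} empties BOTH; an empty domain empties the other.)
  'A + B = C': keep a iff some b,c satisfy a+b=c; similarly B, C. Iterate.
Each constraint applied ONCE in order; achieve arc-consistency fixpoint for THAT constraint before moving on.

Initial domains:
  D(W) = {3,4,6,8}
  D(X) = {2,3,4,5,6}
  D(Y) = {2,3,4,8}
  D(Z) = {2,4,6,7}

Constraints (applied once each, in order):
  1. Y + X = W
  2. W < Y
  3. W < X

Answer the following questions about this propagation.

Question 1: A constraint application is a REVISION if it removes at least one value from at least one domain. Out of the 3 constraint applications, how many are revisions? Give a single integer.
Answer: 3

Derivation:
Constraint 1 (Y + X = W) on D(Y)={2,3,4,8} D(X)={2,3,4,5,6} D(W)={3,4,6,8}: Y {2,3,4,8}->{2,3,4}; W {3,4,6,8}->{4,6,8} => REVISION
Constraint 2 (W < Y) on D(W)={4,6,8} D(Y)={2,3,4}: W {4,6,8}->{}; Y {2,3,4}->{} => REVISION
Constraint 3 (W < X) on D(W)={} D(X)={2,3,4,5,6}: X {2,3,4,5,6}->{} => REVISION
Total revisions = 3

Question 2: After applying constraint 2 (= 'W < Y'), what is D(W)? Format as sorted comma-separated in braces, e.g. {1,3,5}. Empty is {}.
Constraint 1 (Y + X = W) on D(Y)={2,3,4,8} D(X)={2,3,4,5,6} D(W)={3,4,6,8}: Y {2,3,4,8}->{2,3,4}; W {3,4,6,8}->{4,6,8}
Constraint 2 (W < Y) on D(W)={4,6,8} D(Y)={2,3,4}: W {4,6,8}->{}; Y {2,3,4}->{}
So after constraint 2: D(W) = {}

Answer: {}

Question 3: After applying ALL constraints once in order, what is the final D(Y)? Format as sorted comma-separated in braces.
Answer: {}

Derivation:
Constraint 1 (Y + X = W) on D(Y)={2,3,4,8} D(X)={2,3,4,5,6} D(W)={3,4,6,8}: Y {2,3,4,8}->{2,3,4}; W {3,4,6,8}->{4,6,8}
Constraint 2 (W < Y) on D(W)={4,6,8} D(Y)={2,3,4}: W {4,6,8}->{}; Y {2,3,4}->{}
Constraint 3 (W < X) on D(W)={} D(X)={2,3,4,5,6}: X {2,3,4,5,6}->{}
So after all 3 constraints: D(Y) = {}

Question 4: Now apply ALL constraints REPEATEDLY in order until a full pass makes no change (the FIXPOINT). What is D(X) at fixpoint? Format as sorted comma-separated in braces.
pass 0 (initial): D(X)={2,3,4,5,6}
pass 1: W {3,4,6,8}->{}; X {2,3,4,5,6}->{}; Y {2,3,4,8}->{}
pass 2: no change
Fixpoint after 2 passes: D(X) = {}

Answer: {}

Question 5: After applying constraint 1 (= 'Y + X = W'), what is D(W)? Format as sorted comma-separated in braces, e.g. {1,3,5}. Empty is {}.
Answer: {4,6,8}

Derivation:
Constraint 1 (Y + X = W) on D(Y)={2,3,4,8} D(X)={2,3,4,5,6} D(W)={3,4,6,8}: Y {2,3,4,8}->{2,3,4}; W {3,4,6,8}->{4,6,8}
So after constraint 1: D(W) = {4,6,8}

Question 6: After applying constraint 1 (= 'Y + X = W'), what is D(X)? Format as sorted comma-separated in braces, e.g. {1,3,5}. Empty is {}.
Constraint 1 (Y + X = W) on D(Y)={2,3,4,8} D(X)={2,3,4,5,6} D(W)={3,4,6,8}: Y {2,3,4,8}->{2,3,4}; W {3,4,6,8}->{4,6,8}
So after constraint 1: D(X) = {2,3,4,5,6}

Answer: {2,3,4,5,6}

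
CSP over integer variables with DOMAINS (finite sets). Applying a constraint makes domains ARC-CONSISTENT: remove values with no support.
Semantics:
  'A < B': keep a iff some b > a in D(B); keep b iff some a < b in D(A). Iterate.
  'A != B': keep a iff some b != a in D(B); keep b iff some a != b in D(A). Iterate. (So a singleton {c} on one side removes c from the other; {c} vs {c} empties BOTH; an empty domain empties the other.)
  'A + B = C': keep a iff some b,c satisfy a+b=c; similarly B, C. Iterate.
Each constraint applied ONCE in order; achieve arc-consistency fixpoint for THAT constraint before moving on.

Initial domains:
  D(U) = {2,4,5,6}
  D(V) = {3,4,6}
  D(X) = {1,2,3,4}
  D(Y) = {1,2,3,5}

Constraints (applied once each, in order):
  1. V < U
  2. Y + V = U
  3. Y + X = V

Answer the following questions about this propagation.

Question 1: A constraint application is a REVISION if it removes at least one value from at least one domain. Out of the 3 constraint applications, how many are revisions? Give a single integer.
Answer: 3

Derivation:
Constraint 1 (V < U) on D(V)={3,4,6} D(U)={2,4,5,6}: V {3,4,6}->{3,4}; U {2,4,5,6}->{4,5,6} => REVISION
Constraint 2 (Y + V = U) on D(Y)={1,2,3,5} D(V)={3,4} D(U)={4,5,6}: Y {1,2,3,5}->{1,2,3} => REVISION
Constraint 3 (Y + X = V) on D(Y)={1,2,3} D(X)={1,2,3,4} D(V)={3,4}: X {1,2,3,4}->{1,2,3} => REVISION
Total revisions = 3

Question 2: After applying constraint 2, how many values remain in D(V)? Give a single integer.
Answer: 2

Derivation:
Constraint 1 (V < U) on D(V)={3,4,6} D(U)={2,4,5,6}: V {3,4,6}->{3,4}; U {2,4,5,6}->{4,5,6}
Constraint 2 (Y + V = U) on D(Y)={1,2,3,5} D(V)={3,4} D(U)={4,5,6}: Y {1,2,3,5}->{1,2,3}
So after constraint 2: D(V)={3,4}, size = 2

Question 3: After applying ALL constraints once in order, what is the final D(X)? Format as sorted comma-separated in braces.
Constraint 1 (V < U) on D(V)={3,4,6} D(U)={2,4,5,6}: V {3,4,6}->{3,4}; U {2,4,5,6}->{4,5,6}
Constraint 2 (Y + V = U) on D(Y)={1,2,3,5} D(V)={3,4} D(U)={4,5,6}: Y {1,2,3,5}->{1,2,3}
Constraint 3 (Y + X = V) on D(Y)={1,2,3} D(X)={1,2,3,4} D(V)={3,4}: X {1,2,3,4}->{1,2,3}
So after all 3 constraints: D(X) = {1,2,3}

Answer: {1,2,3}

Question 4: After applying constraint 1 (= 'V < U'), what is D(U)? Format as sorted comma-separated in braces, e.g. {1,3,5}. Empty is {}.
Constraint 1 (V < U) on D(V)={3,4,6} D(U)={2,4,5,6}: V {3,4,6}->{3,4}; U {2,4,5,6}->{4,5,6}
So after constraint 1: D(U) = {4,5,6}

Answer: {4,5,6}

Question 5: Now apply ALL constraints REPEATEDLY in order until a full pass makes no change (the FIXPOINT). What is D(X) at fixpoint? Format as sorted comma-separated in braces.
Answer: {1,2,3}

Derivation:
pass 0 (initial): D(X)={1,2,3,4}
pass 1: U {2,4,5,6}->{4,5,6}; V {3,4,6}->{3,4}; X {1,2,3,4}->{1,2,3}; Y {1,2,3,5}->{1,2,3}
pass 2: no change
Fixpoint after 2 passes: D(X) = {1,2,3}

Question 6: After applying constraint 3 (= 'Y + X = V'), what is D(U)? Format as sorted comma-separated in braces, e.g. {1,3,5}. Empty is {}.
Constraint 1 (V < U) on D(V)={3,4,6} D(U)={2,4,5,6}: V {3,4,6}->{3,4}; U {2,4,5,6}->{4,5,6}
Constraint 2 (Y + V = U) on D(Y)={1,2,3,5} D(V)={3,4} D(U)={4,5,6}: Y {1,2,3,5}->{1,2,3}
Constraint 3 (Y + X = V) on D(Y)={1,2,3} D(X)={1,2,3,4} D(V)={3,4}: X {1,2,3,4}->{1,2,3}
So after constraint 3: D(U) = {4,5,6}

Answer: {4,5,6}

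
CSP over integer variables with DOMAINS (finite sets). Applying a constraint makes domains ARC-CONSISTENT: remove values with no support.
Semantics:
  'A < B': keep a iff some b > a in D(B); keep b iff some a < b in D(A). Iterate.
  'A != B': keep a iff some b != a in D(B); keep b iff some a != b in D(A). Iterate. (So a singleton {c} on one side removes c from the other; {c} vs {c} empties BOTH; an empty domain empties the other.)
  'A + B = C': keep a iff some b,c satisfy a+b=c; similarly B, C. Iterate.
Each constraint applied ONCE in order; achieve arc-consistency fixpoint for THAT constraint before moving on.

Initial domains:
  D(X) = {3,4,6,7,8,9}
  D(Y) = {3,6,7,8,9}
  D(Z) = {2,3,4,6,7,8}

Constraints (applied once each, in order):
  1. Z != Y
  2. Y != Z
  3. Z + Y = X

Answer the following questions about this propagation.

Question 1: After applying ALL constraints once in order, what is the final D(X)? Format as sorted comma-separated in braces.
Constraint 1 (Z != Y) on D(Z)={2,3,4,6,7,8} D(Y)={3,6,7,8,9}: no change
Constraint 2 (Y != Z) on D(Y)={3,6,7,8,9} D(Z)={2,3,4,6,7,8}: no change
Constraint 3 (Z + Y = X) on D(Z)={2,3,4,6,7,8} D(Y)={3,6,7,8,9} D(X)={3,4,6,7,8,9}: Z {2,3,4,6,7,8}->{2,3,4,6}; Y {3,6,7,8,9}->{3,6,7}; X {3,4,6,7,8,9}->{6,7,8,9}
So after all 3 constraints: D(X) = {6,7,8,9}

Answer: {6,7,8,9}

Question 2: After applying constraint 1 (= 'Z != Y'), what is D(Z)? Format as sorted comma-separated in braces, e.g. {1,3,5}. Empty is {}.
Answer: {2,3,4,6,7,8}

Derivation:
Constraint 1 (Z != Y) on D(Z)={2,3,4,6,7,8} D(Y)={3,6,7,8,9}: no change
So after constraint 1: D(Z) = {2,3,4,6,7,8}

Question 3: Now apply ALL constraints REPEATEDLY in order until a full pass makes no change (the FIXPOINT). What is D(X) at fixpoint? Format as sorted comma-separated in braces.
Answer: {6,7,8,9}

Derivation:
pass 0 (initial): D(X)={3,4,6,7,8,9}
pass 1: X {3,4,6,7,8,9}->{6,7,8,9}; Y {3,6,7,8,9}->{3,6,7}; Z {2,3,4,6,7,8}->{2,3,4,6}
pass 2: no change
Fixpoint after 2 passes: D(X) = {6,7,8,9}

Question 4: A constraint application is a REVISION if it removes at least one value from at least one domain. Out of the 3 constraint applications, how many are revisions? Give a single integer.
Answer: 1

Derivation:
Constraint 1 (Z != Y) on D(Z)={2,3,4,6,7,8} D(Y)={3,6,7,8,9}: no change => not a revision
Constraint 2 (Y != Z) on D(Y)={3,6,7,8,9} D(Z)={2,3,4,6,7,8}: no change => not a revision
Constraint 3 (Z + Y = X) on D(Z)={2,3,4,6,7,8} D(Y)={3,6,7,8,9} D(X)={3,4,6,7,8,9}: Z {2,3,4,6,7,8}->{2,3,4,6}; Y {3,6,7,8,9}->{3,6,7}; X {3,4,6,7,8,9}->{6,7,8,9} => REVISION
Total revisions = 1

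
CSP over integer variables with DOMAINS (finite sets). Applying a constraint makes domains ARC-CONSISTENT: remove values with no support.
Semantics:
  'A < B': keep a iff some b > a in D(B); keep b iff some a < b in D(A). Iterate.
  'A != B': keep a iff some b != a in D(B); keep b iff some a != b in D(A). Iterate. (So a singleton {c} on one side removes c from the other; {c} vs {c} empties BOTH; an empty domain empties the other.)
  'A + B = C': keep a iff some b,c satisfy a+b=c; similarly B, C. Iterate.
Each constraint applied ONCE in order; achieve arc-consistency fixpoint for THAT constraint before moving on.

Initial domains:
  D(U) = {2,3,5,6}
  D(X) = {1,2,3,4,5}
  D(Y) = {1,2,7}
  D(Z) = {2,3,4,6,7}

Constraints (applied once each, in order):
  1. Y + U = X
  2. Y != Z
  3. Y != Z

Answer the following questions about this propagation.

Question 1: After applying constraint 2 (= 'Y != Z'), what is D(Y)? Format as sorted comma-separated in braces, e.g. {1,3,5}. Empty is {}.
Answer: {1,2}

Derivation:
Constraint 1 (Y + U = X) on D(Y)={1,2,7} D(U)={2,3,5,6} D(X)={1,2,3,4,5}: Y {1,2,7}->{1,2}; U {2,3,5,6}->{2,3}; X {1,2,3,4,5}->{3,4,5}
Constraint 2 (Y != Z) on D(Y)={1,2} D(Z)={2,3,4,6,7}: no change
So after constraint 2: D(Y) = {1,2}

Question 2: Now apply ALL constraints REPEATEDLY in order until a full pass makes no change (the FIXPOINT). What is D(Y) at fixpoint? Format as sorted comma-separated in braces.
Answer: {1,2}

Derivation:
pass 0 (initial): D(Y)={1,2,7}
pass 1: U {2,3,5,6}->{2,3}; X {1,2,3,4,5}->{3,4,5}; Y {1,2,7}->{1,2}
pass 2: no change
Fixpoint after 2 passes: D(Y) = {1,2}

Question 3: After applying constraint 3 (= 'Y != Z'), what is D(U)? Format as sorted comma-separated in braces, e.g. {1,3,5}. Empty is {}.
Answer: {2,3}

Derivation:
Constraint 1 (Y + U = X) on D(Y)={1,2,7} D(U)={2,3,5,6} D(X)={1,2,3,4,5}: Y {1,2,7}->{1,2}; U {2,3,5,6}->{2,3}; X {1,2,3,4,5}->{3,4,5}
Constraint 2 (Y != Z) on D(Y)={1,2} D(Z)={2,3,4,6,7}: no change
Constraint 3 (Y != Z) on D(Y)={1,2} D(Z)={2,3,4,6,7}: no change
So after constraint 3: D(U) = {2,3}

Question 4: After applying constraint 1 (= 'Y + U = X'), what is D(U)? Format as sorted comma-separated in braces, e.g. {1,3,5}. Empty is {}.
Constraint 1 (Y + U = X) on D(Y)={1,2,7} D(U)={2,3,5,6} D(X)={1,2,3,4,5}: Y {1,2,7}->{1,2}; U {2,3,5,6}->{2,3}; X {1,2,3,4,5}->{3,4,5}
So after constraint 1: D(U) = {2,3}

Answer: {2,3}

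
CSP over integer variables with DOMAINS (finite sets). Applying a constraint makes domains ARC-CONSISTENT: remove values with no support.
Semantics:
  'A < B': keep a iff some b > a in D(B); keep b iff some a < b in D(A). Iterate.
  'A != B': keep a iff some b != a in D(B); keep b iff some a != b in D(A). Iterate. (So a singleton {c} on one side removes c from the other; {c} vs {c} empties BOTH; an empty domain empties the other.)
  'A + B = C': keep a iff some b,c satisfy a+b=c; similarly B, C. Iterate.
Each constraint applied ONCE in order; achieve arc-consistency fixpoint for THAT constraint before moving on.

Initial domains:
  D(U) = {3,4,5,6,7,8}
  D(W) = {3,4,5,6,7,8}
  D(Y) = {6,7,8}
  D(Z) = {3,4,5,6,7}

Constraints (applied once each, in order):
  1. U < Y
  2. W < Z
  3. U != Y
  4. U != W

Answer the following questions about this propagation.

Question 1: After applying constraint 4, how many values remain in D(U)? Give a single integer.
Constraint 1 (U < Y) on D(U)={3,4,5,6,7,8} D(Y)={6,7,8}: U {3,4,5,6,7,8}->{3,4,5,6,7}
Constraint 2 (W < Z) on D(W)={3,4,5,6,7,8} D(Z)={3,4,5,6,7}: W {3,4,5,6,7,8}->{3,4,5,6}; Z {3,4,5,6,7}->{4,5,6,7}
Constraint 3 (U != Y) on D(U)={3,4,5,6,7} D(Y)={6,7,8}: no change
Constraint 4 (U != W) on D(U)={3,4,5,6,7} D(W)={3,4,5,6}: no change
So after constraint 4: D(U)={3,4,5,6,7}, size = 5

Answer: 5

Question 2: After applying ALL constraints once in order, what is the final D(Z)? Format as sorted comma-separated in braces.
Answer: {4,5,6,7}

Derivation:
Constraint 1 (U < Y) on D(U)={3,4,5,6,7,8} D(Y)={6,7,8}: U {3,4,5,6,7,8}->{3,4,5,6,7}
Constraint 2 (W < Z) on D(W)={3,4,5,6,7,8} D(Z)={3,4,5,6,7}: W {3,4,5,6,7,8}->{3,4,5,6}; Z {3,4,5,6,7}->{4,5,6,7}
Constraint 3 (U != Y) on D(U)={3,4,5,6,7} D(Y)={6,7,8}: no change
Constraint 4 (U != W) on D(U)={3,4,5,6,7} D(W)={3,4,5,6}: no change
So after all 4 constraints: D(Z) = {4,5,6,7}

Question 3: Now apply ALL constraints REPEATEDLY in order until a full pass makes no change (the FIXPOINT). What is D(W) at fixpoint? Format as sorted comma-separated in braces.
Answer: {3,4,5,6}

Derivation:
pass 0 (initial): D(W)={3,4,5,6,7,8}
pass 1: U {3,4,5,6,7,8}->{3,4,5,6,7}; W {3,4,5,6,7,8}->{3,4,5,6}; Z {3,4,5,6,7}->{4,5,6,7}
pass 2: no change
Fixpoint after 2 passes: D(W) = {3,4,5,6}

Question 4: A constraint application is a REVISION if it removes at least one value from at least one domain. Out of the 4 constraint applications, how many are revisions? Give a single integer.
Answer: 2

Derivation:
Constraint 1 (U < Y) on D(U)={3,4,5,6,7,8} D(Y)={6,7,8}: U {3,4,5,6,7,8}->{3,4,5,6,7} => REVISION
Constraint 2 (W < Z) on D(W)={3,4,5,6,7,8} D(Z)={3,4,5,6,7}: W {3,4,5,6,7,8}->{3,4,5,6}; Z {3,4,5,6,7}->{4,5,6,7} => REVISION
Constraint 3 (U != Y) on D(U)={3,4,5,6,7} D(Y)={6,7,8}: no change => not a revision
Constraint 4 (U != W) on D(U)={3,4,5,6,7} D(W)={3,4,5,6}: no change => not a revision
Total revisions = 2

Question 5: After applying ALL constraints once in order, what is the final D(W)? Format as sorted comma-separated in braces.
Answer: {3,4,5,6}

Derivation:
Constraint 1 (U < Y) on D(U)={3,4,5,6,7,8} D(Y)={6,7,8}: U {3,4,5,6,7,8}->{3,4,5,6,7}
Constraint 2 (W < Z) on D(W)={3,4,5,6,7,8} D(Z)={3,4,5,6,7}: W {3,4,5,6,7,8}->{3,4,5,6}; Z {3,4,5,6,7}->{4,5,6,7}
Constraint 3 (U != Y) on D(U)={3,4,5,6,7} D(Y)={6,7,8}: no change
Constraint 4 (U != W) on D(U)={3,4,5,6,7} D(W)={3,4,5,6}: no change
So after all 4 constraints: D(W) = {3,4,5,6}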